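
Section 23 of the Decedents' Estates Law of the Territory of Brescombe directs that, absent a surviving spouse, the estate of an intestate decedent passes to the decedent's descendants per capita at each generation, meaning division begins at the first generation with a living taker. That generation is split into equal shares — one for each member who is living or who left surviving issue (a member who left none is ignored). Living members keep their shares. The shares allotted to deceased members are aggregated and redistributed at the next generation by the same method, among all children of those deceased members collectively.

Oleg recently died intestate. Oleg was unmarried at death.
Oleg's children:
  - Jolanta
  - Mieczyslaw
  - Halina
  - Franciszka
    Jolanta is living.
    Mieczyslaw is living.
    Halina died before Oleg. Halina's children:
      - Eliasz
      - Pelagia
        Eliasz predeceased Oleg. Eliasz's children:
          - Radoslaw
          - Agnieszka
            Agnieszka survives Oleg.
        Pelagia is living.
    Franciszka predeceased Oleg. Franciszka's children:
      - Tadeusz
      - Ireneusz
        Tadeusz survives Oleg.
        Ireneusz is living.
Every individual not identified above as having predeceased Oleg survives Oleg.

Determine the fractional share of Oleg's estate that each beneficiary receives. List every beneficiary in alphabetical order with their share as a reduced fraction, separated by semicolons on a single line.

There is no surviving spouse, so the entire estate passes to Oleg's descendants per capita at each generation.
At generation 1 (Jolanta, Mieczyslaw, Halina, Franciszka) there are 4 shares of (1)/4 = 1/4 each.
Living: Jolanta and Mieczyslaw — each takes 1/4.
Deceased: Halina and Franciszka. Their combined 1/2 is pooled and carried to generation 2.
At generation 2 (Eliasz, Pelagia, Tadeusz, Ireneusz) there are 4 shares of (1/2)/4 = 1/8 each.
Living: Pelagia, Tadeusz, and Ireneusz — each takes 1/8.
Deceased: Eliasz. That 1/8 share is carried to generation 3.
At generation 3 (Radoslaw, Agnieszka) there are 2 shares of (1/8)/2 = 1/16 each.
Living: Radoslaw and Agnieszka — each takes 1/16.

Agnieszka 1/16; Ireneusz 1/8; Jolanta 1/4; Mieczyslaw 1/4; Pelagia 1/8; Radoslaw 1/16; Tadeusz 1/8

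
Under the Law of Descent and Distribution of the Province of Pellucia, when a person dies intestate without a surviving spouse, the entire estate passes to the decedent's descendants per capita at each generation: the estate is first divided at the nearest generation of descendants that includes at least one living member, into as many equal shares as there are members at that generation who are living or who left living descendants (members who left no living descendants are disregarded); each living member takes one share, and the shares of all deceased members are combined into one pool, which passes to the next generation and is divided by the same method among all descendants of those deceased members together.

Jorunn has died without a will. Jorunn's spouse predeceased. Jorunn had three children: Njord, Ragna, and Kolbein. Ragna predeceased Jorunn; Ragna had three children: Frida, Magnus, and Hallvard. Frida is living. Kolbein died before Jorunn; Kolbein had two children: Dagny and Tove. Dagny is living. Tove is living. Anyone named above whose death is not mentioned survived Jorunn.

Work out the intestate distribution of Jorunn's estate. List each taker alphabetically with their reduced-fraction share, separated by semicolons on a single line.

Dagny 2/15; Frida 2/15; Hallvard 2/15; Magnus 2/15; Njord 1/3; Tove 2/15

There is no surviving spouse, so the entire estate passes to Jorunn's descendants per capita at each generation.
At generation 1 (Njord, Ragna, Kolbein) there are 3 shares of (1)/3 = 1/3 each.
Living: Njord — each takes 1/3.
Deceased: Ragna and Kolbein. Their combined 2/3 is pooled and carried to generation 2.
At generation 2 (Frida, Magnus, Hallvard, Dagny, Tove) there are 5 shares of (2/3)/5 = 2/15 each.
Living: Frida, Magnus, Hallvard, Dagny, and Tove — each takes 2/15.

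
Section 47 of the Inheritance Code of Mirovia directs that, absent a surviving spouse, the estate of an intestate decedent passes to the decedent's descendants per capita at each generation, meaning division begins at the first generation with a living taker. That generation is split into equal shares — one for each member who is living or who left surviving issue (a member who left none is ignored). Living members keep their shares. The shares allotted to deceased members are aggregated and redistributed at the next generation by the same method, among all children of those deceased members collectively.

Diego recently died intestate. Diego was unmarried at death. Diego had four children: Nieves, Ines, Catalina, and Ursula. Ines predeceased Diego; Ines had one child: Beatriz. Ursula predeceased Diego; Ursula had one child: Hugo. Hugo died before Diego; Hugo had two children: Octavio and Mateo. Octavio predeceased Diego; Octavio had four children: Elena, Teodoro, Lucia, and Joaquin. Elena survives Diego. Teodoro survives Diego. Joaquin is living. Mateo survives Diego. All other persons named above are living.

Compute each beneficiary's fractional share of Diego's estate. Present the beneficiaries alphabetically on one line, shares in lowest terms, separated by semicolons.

There is no surviving spouse, so the entire estate passes to Diego's descendants per capita at each generation.
At generation 1 (Nieves, Ines, Catalina, Ursula) there are 4 shares of (1)/4 = 1/4 each.
Living: Nieves and Catalina — each takes 1/4.
Deceased: Ines and Ursula. Their combined 1/2 is pooled and carried to generation 2.
At generation 2 (Beatriz, Hugo) there are 2 shares of (1/2)/2 = 1/4 each.
Living: Beatriz — each takes 1/4.
Deceased: Hugo. That 1/4 share is carried to generation 3.
At generation 3 (Octavio, Mateo) there are 2 shares of (1/4)/2 = 1/8 each.
Living: Mateo — each takes 1/8.
Deceased: Octavio. That 1/8 share is carried to generation 4.
At generation 4 (Elena, Teodoro, Lucia, Joaquin) there are 4 shares of (1/8)/4 = 1/32 each.
Living: Elena, Teodoro, Lucia, and Joaquin — each takes 1/32.

Beatriz 1/4; Catalina 1/4; Elena 1/32; Joaquin 1/32; Lucia 1/32; Mateo 1/8; Nieves 1/4; Teodoro 1/32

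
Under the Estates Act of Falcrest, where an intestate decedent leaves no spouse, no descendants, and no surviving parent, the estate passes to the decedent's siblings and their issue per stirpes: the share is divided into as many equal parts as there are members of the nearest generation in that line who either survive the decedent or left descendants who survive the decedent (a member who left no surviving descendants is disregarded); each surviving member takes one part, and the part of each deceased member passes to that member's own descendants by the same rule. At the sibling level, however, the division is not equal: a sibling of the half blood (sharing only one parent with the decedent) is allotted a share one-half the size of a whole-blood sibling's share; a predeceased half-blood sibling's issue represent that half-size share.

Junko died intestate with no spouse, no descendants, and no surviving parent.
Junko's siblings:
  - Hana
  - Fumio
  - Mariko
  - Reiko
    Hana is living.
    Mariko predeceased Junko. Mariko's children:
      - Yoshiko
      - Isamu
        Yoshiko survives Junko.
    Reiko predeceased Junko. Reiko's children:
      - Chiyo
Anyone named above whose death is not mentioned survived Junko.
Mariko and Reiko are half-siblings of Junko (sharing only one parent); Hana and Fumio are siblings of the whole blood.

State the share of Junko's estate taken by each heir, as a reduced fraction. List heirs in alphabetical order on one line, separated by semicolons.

Chiyo 1/6; Fumio 1/3; Hana 1/3; Isamu 1/12; Yoshiko 1/12

No spouse, descendants, or parent survives, so the estate passes to Junko's siblings per stirpes.
Half-blood siblings count for one-half the weight of whole-blood siblings at the initial division.
Dividing 1 in proportion to weights (total weight 3): Hana (weight 1) → 1/3; Fumio (weight 1) → 1/3; Mariko (weight 1/2) → 1/6; Reiko (weight 1/2) → 1/6.
Hana is living and takes 1/3.
Fumio is living and takes 1/3.
Mariko predeceased; the 1/6 allotted to Mariko's branch passes to Mariko's issue by representation.
The 1/6 is divided into 2 equal shares of 1/12 among Yoshiko, Isamu.
Yoshiko is living and takes 1/12.
Isamu is living and takes 1/12.
Reiko predeceased; the 1/6 allotted to Reiko's branch passes to Reiko's issue by representation.
Chiyo is the sole taker at this level and receives the full 1/6.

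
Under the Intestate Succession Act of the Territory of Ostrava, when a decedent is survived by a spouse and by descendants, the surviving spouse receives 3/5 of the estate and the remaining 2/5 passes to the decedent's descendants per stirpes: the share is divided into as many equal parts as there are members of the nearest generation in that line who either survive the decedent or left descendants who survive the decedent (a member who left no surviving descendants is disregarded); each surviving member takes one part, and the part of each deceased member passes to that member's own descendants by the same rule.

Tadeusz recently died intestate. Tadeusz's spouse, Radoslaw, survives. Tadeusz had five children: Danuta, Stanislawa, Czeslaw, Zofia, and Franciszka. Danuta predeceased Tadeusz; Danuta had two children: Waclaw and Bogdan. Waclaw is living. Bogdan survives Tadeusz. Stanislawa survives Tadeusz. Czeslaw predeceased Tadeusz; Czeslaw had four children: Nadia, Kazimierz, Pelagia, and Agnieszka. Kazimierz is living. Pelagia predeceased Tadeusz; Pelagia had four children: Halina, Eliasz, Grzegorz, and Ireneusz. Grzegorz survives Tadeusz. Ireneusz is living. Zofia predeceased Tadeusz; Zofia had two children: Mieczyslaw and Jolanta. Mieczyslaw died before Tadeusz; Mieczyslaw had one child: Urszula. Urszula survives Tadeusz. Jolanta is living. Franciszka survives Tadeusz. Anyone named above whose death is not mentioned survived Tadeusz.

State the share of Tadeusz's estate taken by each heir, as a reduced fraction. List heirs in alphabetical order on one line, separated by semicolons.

Agnieszka 1/50; Bogdan 1/25; Eliasz 1/200; Franciszka 2/25; Grzegorz 1/200; Halina 1/200; Ireneusz 1/200; Jolanta 1/25; Kazimierz 1/50; Nadia 1/50; Radoslaw 3/5; Stanislawa 2/25; Urszula 1/25; Waclaw 1/25

Radoslaw, as surviving spouse, takes 3/5.
The remaining 2/5 passes to Tadeusz's descendants per stirpes.
The 2/5 is divided into 5 equal shares of 2/25 among Danuta, Stanislawa, Czeslaw, Zofia, Franciszka.
Danuta predeceased; the 2/25 allotted to Danuta's branch passes to Danuta's issue by representation.
The 2/25 is divided into 2 equal shares of 1/25 among Waclaw, Bogdan.
Waclaw is living and takes 1/25.
Bogdan is living and takes 1/25.
Stanislawa is living and takes 2/25.
Czeslaw predeceased; the 2/25 allotted to Czeslaw's branch passes to Czeslaw's issue by representation.
The 2/25 is divided into 4 equal shares of 1/50 among Nadia, Kazimierz, Pelagia, Agnieszka.
Nadia is living and takes 1/50.
Kazimierz is living and takes 1/50.
Pelagia predeceased; the 1/50 allotted to Pelagia's branch passes to Pelagia's issue by representation.
The 1/50 is divided into 4 equal shares of 1/200 among Halina, Eliasz, Grzegorz, Ireneusz.
Halina is living and takes 1/200.
Eliasz is living and takes 1/200.
Grzegorz is living and takes 1/200.
Ireneusz is living and takes 1/200.
Agnieszka is living and takes 1/50.
Zofia predeceased; the 2/25 allotted to Zofia's branch passes to Zofia's issue by representation.
The 2/25 is divided into 2 equal shares of 1/25 among Mieczyslaw, Jolanta.
Mieczyslaw predeceased; the 1/25 allotted to Mieczyslaw's branch passes to Mieczyslaw's issue by representation.
Urszula is the sole taker at this level and receives the full 1/25.
Jolanta is living and takes 1/25.
Franciszka is living and takes 2/25.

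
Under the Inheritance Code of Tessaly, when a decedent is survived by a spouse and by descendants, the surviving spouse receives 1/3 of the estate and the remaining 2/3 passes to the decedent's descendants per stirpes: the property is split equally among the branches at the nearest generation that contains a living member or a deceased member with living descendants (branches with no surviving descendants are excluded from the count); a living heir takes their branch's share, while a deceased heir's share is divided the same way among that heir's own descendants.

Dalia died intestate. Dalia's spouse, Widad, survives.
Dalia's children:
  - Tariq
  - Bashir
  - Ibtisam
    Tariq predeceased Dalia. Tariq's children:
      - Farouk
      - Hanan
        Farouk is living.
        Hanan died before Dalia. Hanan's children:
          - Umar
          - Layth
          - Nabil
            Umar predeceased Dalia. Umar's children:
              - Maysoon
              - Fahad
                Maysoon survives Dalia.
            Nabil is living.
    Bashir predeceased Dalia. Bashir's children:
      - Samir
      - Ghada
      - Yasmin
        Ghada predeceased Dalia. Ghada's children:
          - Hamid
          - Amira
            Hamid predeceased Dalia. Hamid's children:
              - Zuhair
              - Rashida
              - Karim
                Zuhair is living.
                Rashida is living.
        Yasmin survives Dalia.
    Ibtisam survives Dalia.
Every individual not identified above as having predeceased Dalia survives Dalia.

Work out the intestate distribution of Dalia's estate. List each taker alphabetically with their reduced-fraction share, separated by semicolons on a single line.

Widad, as surviving spouse, takes 1/3.
The remaining 2/3 passes to Dalia's descendants per stirpes.
The 2/3 is divided into 3 equal shares of 2/9 among Tariq, Bashir, Ibtisam.
Tariq predeceased; the 2/9 allotted to Tariq's branch passes to Tariq's issue by representation.
The 2/9 is divided into 2 equal shares of 1/9 among Farouk, Hanan.
Farouk is living and takes 1/9.
Hanan predeceased; the 1/9 allotted to Hanan's branch passes to Hanan's issue by representation.
The 1/9 is divided into 3 equal shares of 1/27 among Umar, Layth, Nabil.
Umar predeceased; the 1/27 allotted to Umar's branch passes to Umar's issue by representation.
The 1/27 is divided into 2 equal shares of 1/54 among Maysoon, Fahad.
Maysoon is living and takes 1/54.
Fahad is living and takes 1/54.
Layth is living and takes 1/27.
Nabil is living and takes 1/27.
Bashir predeceased; the 2/9 allotted to Bashir's branch passes to Bashir's issue by representation.
The 2/9 is divided into 3 equal shares of 2/27 among Samir, Ghada, Yasmin.
Samir is living and takes 2/27.
Ghada predeceased; the 2/27 allotted to Ghada's branch passes to Ghada's issue by representation.
The 2/27 is divided into 2 equal shares of 1/27 among Hamid, Amira.
Hamid predeceased; the 1/27 allotted to Hamid's branch passes to Hamid's issue by representation.
The 1/27 is divided into 3 equal shares of 1/81 among Zuhair, Rashida, Karim.
Zuhair is living and takes 1/81.
Rashida is living and takes 1/81.
Karim is living and takes 1/81.
Amira is living and takes 1/27.
Yasmin is living and takes 2/27.
Ibtisam is living and takes 2/9.

Amira 1/27; Fahad 1/54; Farouk 1/9; Ibtisam 2/9; Karim 1/81; Layth 1/27; Maysoon 1/54; Nabil 1/27; Rashida 1/81; Samir 2/27; Widad 1/3; Yasmin 2/27; Zuhair 1/81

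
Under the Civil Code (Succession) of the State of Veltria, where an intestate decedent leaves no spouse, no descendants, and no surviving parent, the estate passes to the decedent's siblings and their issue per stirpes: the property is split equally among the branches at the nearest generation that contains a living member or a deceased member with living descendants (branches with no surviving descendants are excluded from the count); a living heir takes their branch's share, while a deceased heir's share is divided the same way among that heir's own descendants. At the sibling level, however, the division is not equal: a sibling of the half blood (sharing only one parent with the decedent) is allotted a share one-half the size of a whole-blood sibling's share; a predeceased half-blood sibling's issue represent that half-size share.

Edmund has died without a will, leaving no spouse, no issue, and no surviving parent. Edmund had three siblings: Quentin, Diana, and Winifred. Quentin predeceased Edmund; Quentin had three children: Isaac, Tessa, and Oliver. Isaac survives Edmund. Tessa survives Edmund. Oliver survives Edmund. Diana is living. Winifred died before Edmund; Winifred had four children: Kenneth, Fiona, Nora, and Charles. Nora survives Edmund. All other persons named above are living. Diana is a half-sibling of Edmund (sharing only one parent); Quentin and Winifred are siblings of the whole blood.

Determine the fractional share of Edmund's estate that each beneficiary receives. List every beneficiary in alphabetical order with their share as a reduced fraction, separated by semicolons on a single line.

Charles 1/10; Diana 1/5; Fiona 1/10; Isaac 2/15; Kenneth 1/10; Nora 1/10; Oliver 2/15; Tessa 2/15

No spouse, descendants, or parent survives, so the estate passes to Edmund's siblings per stirpes.
Half-blood siblings count for one-half the weight of whole-blood siblings at the initial division.
Dividing 1 in proportion to weights (total weight 5/2): Quentin (weight 1) → 2/5; Diana (weight 1/2) → 1/5; Winifred (weight 1) → 2/5.
Quentin predeceased; the 2/5 allotted to Quentin's branch passes to Quentin's issue by representation.
The 2/5 is divided into 3 equal shares of 2/15 among Isaac, Tessa, Oliver.
Isaac is living and takes 2/15.
Tessa is living and takes 2/15.
Oliver is living and takes 2/15.
Diana is living and takes 1/5.
Winifred predeceased; the 2/5 allotted to Winifred's branch passes to Winifred's issue by representation.
The 2/5 is divided into 4 equal shares of 1/10 among Kenneth, Fiona, Nora, Charles.
Kenneth is living and takes 1/10.
Fiona is living and takes 1/10.
Nora is living and takes 1/10.
Charles is living and takes 1/10.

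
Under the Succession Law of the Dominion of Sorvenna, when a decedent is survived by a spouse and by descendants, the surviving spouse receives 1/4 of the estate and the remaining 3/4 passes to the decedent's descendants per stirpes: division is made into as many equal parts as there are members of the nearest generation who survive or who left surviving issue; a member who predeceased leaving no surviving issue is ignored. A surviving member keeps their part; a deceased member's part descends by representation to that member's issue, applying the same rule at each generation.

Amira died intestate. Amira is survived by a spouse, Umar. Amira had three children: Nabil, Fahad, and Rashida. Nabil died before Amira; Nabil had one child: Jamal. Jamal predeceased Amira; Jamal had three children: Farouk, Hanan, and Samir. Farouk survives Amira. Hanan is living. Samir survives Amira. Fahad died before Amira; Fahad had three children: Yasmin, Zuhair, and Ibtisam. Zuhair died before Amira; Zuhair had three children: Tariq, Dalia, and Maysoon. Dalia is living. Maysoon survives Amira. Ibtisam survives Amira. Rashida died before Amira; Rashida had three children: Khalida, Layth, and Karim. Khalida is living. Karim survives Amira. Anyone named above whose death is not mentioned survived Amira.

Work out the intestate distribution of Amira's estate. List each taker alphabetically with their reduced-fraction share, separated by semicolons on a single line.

Dalia 1/36; Farouk 1/12; Hanan 1/12; Ibtisam 1/12; Karim 1/12; Khalida 1/12; Layth 1/12; Maysoon 1/36; Samir 1/12; Tariq 1/36; Umar 1/4; Yasmin 1/12

Umar, as surviving spouse, takes 1/4.
The remaining 3/4 passes to Amira's descendants per stirpes.
The 3/4 is divided into 3 equal shares of 1/4 among Nabil, Fahad, Rashida.
Nabil predeceased; the 1/4 allotted to Nabil's branch passes to Nabil's issue by representation.
Jamal's line is the sole branch at this level, so the full 1/4 passes to Jamal's issue by representation.
The 1/4 is divided into 3 equal shares of 1/12 among Farouk, Hanan, Samir.
Farouk is living and takes 1/12.
Hanan is living and takes 1/12.
Samir is living and takes 1/12.
Fahad predeceased; the 1/4 allotted to Fahad's branch passes to Fahad's issue by representation.
The 1/4 is divided into 3 equal shares of 1/12 among Yasmin, Zuhair, Ibtisam.
Yasmin is living and takes 1/12.
Zuhair predeceased; the 1/12 allotted to Zuhair's branch passes to Zuhair's issue by representation.
The 1/12 is divided into 3 equal shares of 1/36 among Tariq, Dalia, Maysoon.
Tariq is living and takes 1/36.
Dalia is living and takes 1/36.
Maysoon is living and takes 1/36.
Ibtisam is living and takes 1/12.
Rashida predeceased; the 1/4 allotted to Rashida's branch passes to Rashida's issue by representation.
The 1/4 is divided into 3 equal shares of 1/12 among Khalida, Layth, Karim.
Khalida is living and takes 1/12.
Layth is living and takes 1/12.
Karim is living and takes 1/12.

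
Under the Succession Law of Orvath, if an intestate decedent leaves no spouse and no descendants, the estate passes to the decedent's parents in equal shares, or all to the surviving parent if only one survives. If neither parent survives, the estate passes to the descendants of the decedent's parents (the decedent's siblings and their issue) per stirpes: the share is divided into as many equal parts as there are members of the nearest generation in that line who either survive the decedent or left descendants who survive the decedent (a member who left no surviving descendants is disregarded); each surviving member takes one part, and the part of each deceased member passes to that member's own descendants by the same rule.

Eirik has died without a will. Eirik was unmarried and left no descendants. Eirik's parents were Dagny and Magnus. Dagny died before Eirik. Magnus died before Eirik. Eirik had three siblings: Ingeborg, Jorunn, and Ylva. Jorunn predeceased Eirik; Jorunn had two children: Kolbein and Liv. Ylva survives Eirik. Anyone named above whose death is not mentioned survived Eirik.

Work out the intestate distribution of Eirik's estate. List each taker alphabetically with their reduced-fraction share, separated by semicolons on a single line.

Ingeborg 1/3; Kolbein 1/6; Liv 1/6; Ylva 1/3

Neither parent survives and there are no descendants, so the estate passes to Eirik's siblings and their issue per stirpes.
The estate is divided into 3 equal shares of 1/3 among Ingeborg, Jorunn, Ylva.
Ingeborg is living and takes 1/3.
Jorunn predeceased; the 1/3 allotted to Jorunn's branch passes to Jorunn's issue by representation.
The 1/3 is divided into 2 equal shares of 1/6 among Kolbein, Liv.
Kolbein is living and takes 1/6.
Liv is living and takes 1/6.
Ylva is living and takes 1/3.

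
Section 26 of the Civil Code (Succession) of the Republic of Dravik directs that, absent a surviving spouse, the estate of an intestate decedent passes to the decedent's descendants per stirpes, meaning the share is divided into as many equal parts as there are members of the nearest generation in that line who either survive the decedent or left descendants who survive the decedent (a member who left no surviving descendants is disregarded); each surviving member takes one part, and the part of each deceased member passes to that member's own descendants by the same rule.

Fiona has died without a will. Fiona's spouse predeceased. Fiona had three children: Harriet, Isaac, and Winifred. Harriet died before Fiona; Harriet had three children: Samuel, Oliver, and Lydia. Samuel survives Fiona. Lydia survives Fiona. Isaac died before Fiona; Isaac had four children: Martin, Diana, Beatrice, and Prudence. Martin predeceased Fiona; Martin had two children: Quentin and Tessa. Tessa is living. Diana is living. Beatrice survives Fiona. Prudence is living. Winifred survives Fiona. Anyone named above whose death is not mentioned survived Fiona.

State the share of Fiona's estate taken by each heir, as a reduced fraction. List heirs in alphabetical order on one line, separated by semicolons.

There is no surviving spouse, so the entire estate passes to Fiona's descendants per stirpes.
The estate is divided into 3 equal shares of 1/3 among Harriet, Isaac, Winifred.
Harriet predeceased; the 1/3 allotted to Harriet's branch passes to Harriet's issue by representation.
The 1/3 is divided into 3 equal shares of 1/9 among Samuel, Oliver, Lydia.
Samuel is living and takes 1/9.
Oliver is living and takes 1/9.
Lydia is living and takes 1/9.
Isaac predeceased; the 1/3 allotted to Isaac's branch passes to Isaac's issue by representation.
The 1/3 is divided into 4 equal shares of 1/12 among Martin, Diana, Beatrice, Prudence.
Martin predeceased; the 1/12 allotted to Martin's branch passes to Martin's issue by representation.
The 1/12 is divided into 2 equal shares of 1/24 among Quentin, Tessa.
Quentin is living and takes 1/24.
Tessa is living and takes 1/24.
Diana is living and takes 1/12.
Beatrice is living and takes 1/12.
Prudence is living and takes 1/12.
Winifred is living and takes 1/3.

Beatrice 1/12; Diana 1/12; Lydia 1/9; Oliver 1/9; Prudence 1/12; Quentin 1/24; Samuel 1/9; Tessa 1/24; Winifred 1/3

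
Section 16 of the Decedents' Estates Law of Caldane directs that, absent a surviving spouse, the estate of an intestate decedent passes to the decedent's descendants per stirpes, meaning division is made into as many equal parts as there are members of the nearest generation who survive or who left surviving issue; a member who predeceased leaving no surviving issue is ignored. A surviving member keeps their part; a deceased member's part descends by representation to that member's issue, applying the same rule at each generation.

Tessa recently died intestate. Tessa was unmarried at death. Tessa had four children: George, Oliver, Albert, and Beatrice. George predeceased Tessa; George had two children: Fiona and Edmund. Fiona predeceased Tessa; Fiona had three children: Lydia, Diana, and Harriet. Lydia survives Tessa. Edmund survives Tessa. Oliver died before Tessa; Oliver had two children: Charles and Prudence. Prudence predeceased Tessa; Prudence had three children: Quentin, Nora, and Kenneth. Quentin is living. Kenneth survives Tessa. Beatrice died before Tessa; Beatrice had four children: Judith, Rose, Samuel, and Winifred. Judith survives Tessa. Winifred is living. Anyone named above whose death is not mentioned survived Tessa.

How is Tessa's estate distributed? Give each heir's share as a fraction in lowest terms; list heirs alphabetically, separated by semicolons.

Albert 1/4; Charles 1/8; Diana 1/24; Edmund 1/8; Harriet 1/24; Judith 1/16; Kenneth 1/24; Lydia 1/24; Nora 1/24; Quentin 1/24; Rose 1/16; Samuel 1/16; Winifred 1/16

There is no surviving spouse, so the entire estate passes to Tessa's descendants per stirpes.
The estate is divided into 4 equal shares of 1/4 among George, Oliver, Albert, Beatrice.
George predeceased; the 1/4 allotted to George's branch passes to George's issue by representation.
The 1/4 is divided into 2 equal shares of 1/8 among Fiona, Edmund.
Fiona predeceased; the 1/8 allotted to Fiona's branch passes to Fiona's issue by representation.
The 1/8 is divided into 3 equal shares of 1/24 among Lydia, Diana, Harriet.
Lydia is living and takes 1/24.
Diana is living and takes 1/24.
Harriet is living and takes 1/24.
Edmund is living and takes 1/8.
Oliver predeceased; the 1/4 allotted to Oliver's branch passes to Oliver's issue by representation.
The 1/4 is divided into 2 equal shares of 1/8 among Charles, Prudence.
Charles is living and takes 1/8.
Prudence predeceased; the 1/8 allotted to Prudence's branch passes to Prudence's issue by representation.
The 1/8 is divided into 3 equal shares of 1/24 among Quentin, Nora, Kenneth.
Quentin is living and takes 1/24.
Nora is living and takes 1/24.
Kenneth is living and takes 1/24.
Albert is living and takes 1/4.
Beatrice predeceased; the 1/4 allotted to Beatrice's branch passes to Beatrice's issue by representation.
The 1/4 is divided into 4 equal shares of 1/16 among Judith, Rose, Samuel, Winifred.
Judith is living and takes 1/16.
Rose is living and takes 1/16.
Samuel is living and takes 1/16.
Winifred is living and takes 1/16.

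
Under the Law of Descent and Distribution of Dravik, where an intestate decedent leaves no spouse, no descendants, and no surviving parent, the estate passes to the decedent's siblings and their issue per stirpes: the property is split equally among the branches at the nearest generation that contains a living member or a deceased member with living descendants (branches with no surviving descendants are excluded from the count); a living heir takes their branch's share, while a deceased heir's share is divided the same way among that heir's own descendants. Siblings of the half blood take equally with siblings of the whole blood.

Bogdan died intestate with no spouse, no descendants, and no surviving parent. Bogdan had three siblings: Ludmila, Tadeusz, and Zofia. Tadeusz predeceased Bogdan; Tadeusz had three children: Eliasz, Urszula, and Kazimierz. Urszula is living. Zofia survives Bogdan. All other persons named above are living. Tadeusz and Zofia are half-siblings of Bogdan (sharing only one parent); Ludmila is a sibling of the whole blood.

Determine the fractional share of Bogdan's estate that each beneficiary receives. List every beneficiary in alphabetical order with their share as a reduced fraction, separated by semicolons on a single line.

Eliasz 1/9; Kazimierz 1/9; Ludmila 1/3; Urszula 1/9; Zofia 1/3

No spouse, descendants, or parent survives, so the estate passes to Bogdan's siblings per stirpes.
Half-blood and whole-blood siblings take equally under the stated rule.
The estate is divided into 3 equal shares of 1/3 among Ludmila, Tadeusz, Zofia.
Ludmila is living and takes 1/3.
Tadeusz predeceased; the 1/3 allotted to Tadeusz's branch passes to Tadeusz's issue by representation.
The 1/3 is divided into 3 equal shares of 1/9 among Eliasz, Urszula, Kazimierz.
Eliasz is living and takes 1/9.
Urszula is living and takes 1/9.
Kazimierz is living and takes 1/9.
Zofia is living and takes 1/3.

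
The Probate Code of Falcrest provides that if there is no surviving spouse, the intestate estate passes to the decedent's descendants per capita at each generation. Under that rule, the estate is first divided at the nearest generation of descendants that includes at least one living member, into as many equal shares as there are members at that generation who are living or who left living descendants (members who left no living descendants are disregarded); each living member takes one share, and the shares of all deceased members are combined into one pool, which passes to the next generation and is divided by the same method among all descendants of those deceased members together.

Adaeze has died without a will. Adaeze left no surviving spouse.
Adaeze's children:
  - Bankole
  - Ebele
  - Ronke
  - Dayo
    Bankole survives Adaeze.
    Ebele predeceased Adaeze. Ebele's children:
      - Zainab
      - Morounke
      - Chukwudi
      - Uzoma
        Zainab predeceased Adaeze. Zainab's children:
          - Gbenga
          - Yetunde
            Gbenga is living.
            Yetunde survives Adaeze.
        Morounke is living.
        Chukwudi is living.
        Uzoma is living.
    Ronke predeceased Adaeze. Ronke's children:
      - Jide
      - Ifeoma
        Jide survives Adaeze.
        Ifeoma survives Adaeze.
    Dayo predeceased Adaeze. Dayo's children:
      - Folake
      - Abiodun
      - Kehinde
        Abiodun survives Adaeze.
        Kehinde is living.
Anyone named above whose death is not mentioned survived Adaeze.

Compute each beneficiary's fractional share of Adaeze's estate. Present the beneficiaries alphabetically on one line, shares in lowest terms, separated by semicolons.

There is no surviving spouse, so the entire estate passes to Adaeze's descendants per capita at each generation.
At generation 1 (Bankole, Ebele, Ronke, Dayo) there are 4 shares of (1)/4 = 1/4 each.
Living: Bankole — each takes 1/4.
Deceased: Ebele, Ronke, and Dayo. Their combined 3/4 is pooled and carried to generation 2.
At generation 2 (Zainab, Morounke, Chukwudi, Uzoma, Jide, Ifeoma, Folake, Abiodun, Kehinde) there are 9 shares of (3/4)/9 = 1/12 each.
Living: Morounke, Chukwudi, Uzoma, Jide, Ifeoma, Folake, Abiodun, and Kehinde — each takes 1/12.
Deceased: Zainab. That 1/12 share is carried to generation 3.
At generation 3 (Gbenga, Yetunde) there are 2 shares of (1/12)/2 = 1/24 each.
Living: Gbenga and Yetunde — each takes 1/24.

Abiodun 1/12; Bankole 1/4; Chukwudi 1/12; Folake 1/12; Gbenga 1/24; Ifeoma 1/12; Jide 1/12; Kehinde 1/12; Morounke 1/12; Uzoma 1/12; Yetunde 1/24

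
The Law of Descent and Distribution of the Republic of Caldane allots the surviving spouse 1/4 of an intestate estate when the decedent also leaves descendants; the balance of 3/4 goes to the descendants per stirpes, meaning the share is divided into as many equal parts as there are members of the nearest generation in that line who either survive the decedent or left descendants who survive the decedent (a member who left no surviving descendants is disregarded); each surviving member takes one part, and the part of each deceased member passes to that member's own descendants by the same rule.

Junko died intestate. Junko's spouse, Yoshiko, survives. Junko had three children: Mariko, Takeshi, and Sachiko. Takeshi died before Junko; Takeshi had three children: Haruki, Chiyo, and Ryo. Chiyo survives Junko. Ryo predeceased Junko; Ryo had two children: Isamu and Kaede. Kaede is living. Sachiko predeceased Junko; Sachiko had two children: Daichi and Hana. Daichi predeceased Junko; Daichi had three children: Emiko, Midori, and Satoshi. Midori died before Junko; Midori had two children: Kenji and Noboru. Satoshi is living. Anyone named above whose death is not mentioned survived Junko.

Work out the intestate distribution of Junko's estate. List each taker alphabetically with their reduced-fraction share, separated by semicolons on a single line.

Yoshiko, as surviving spouse, takes 1/4.
The remaining 3/4 passes to Junko's descendants per stirpes.
The 3/4 is divided into 3 equal shares of 1/4 among Mariko, Takeshi, Sachiko.
Mariko is living and takes 1/4.
Takeshi predeceased; the 1/4 allotted to Takeshi's branch passes to Takeshi's issue by representation.
The 1/4 is divided into 3 equal shares of 1/12 among Haruki, Chiyo, Ryo.
Haruki is living and takes 1/12.
Chiyo is living and takes 1/12.
Ryo predeceased; the 1/12 allotted to Ryo's branch passes to Ryo's issue by representation.
The 1/12 is divided into 2 equal shares of 1/24 among Isamu, Kaede.
Isamu is living and takes 1/24.
Kaede is living and takes 1/24.
Sachiko predeceased; the 1/4 allotted to Sachiko's branch passes to Sachiko's issue by representation.
The 1/4 is divided into 2 equal shares of 1/8 among Daichi, Hana.
Daichi predeceased; the 1/8 allotted to Daichi's branch passes to Daichi's issue by representation.
The 1/8 is divided into 3 equal shares of 1/24 among Emiko, Midori, Satoshi.
Emiko is living and takes 1/24.
Midori predeceased; the 1/24 allotted to Midori's branch passes to Midori's issue by representation.
The 1/24 is divided into 2 equal shares of 1/48 among Kenji, Noboru.
Kenji is living and takes 1/48.
Noboru is living and takes 1/48.
Satoshi is living and takes 1/24.
Hana is living and takes 1/8.

Chiyo 1/12; Emiko 1/24; Hana 1/8; Haruki 1/12; Isamu 1/24; Kaede 1/24; Kenji 1/48; Mariko 1/4; Noboru 1/48; Satoshi 1/24; Yoshiko 1/4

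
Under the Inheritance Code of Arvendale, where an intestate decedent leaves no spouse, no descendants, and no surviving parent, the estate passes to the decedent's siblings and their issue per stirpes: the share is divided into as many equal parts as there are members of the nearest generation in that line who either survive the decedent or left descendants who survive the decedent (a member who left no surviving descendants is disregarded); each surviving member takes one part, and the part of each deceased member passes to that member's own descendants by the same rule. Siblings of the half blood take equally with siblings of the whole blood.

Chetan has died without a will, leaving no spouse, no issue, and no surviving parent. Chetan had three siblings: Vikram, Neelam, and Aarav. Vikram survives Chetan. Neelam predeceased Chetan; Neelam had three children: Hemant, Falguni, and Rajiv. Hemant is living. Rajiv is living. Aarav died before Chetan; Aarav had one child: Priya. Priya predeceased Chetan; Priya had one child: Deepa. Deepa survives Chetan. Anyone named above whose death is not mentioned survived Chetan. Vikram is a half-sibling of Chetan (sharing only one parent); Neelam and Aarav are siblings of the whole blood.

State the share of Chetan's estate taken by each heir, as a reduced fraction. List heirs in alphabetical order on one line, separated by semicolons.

No spouse, descendants, or parent survives, so the estate passes to Chetan's siblings per stirpes.
Half-blood and whole-blood siblings take equally under the stated rule.
The estate is divided into 3 equal shares of 1/3 among Vikram, Neelam, Aarav.
Vikram is living and takes 1/3.
Neelam predeceased; the 1/3 allotted to Neelam's branch passes to Neelam's issue by representation.
The 1/3 is divided into 3 equal shares of 1/9 among Hemant, Falguni, Rajiv.
Hemant is living and takes 1/9.
Falguni is living and takes 1/9.
Rajiv is living and takes 1/9.
Aarav predeceased; the 1/3 allotted to Aarav's branch passes to Aarav's issue by representation.
Priya's line is the sole branch at this level, so the full 1/3 passes to Priya's issue by representation.
Deepa is the sole taker at this level and receives the full 1/3.

Deepa 1/3; Falguni 1/9; Hemant 1/9; Rajiv 1/9; Vikram 1/3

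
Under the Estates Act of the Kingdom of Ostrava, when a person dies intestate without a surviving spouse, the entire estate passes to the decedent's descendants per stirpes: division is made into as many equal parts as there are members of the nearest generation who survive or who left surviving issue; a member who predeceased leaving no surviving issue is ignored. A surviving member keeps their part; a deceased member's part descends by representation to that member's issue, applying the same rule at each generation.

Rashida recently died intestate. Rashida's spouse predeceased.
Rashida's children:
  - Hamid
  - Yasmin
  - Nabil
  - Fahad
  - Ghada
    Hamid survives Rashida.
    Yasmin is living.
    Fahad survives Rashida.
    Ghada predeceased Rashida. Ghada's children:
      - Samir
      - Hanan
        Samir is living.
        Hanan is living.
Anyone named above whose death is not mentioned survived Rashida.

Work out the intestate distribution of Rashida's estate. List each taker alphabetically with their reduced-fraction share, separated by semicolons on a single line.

Fahad 1/5; Hamid 1/5; Hanan 1/10; Nabil 1/5; Samir 1/10; Yasmin 1/5

There is no surviving spouse, so the entire estate passes to Rashida's descendants per stirpes.
The estate is divided into 5 equal shares of 1/5 among Hamid, Yasmin, Nabil, Fahad, Ghada.
Hamid is living and takes 1/5.
Yasmin is living and takes 1/5.
Nabil is living and takes 1/5.
Fahad is living and takes 1/5.
Ghada predeceased; the 1/5 allotted to Ghada's branch passes to Ghada's issue by representation.
The 1/5 is divided into 2 equal shares of 1/10 among Samir, Hanan.
Samir is living and takes 1/10.
Hanan is living and takes 1/10.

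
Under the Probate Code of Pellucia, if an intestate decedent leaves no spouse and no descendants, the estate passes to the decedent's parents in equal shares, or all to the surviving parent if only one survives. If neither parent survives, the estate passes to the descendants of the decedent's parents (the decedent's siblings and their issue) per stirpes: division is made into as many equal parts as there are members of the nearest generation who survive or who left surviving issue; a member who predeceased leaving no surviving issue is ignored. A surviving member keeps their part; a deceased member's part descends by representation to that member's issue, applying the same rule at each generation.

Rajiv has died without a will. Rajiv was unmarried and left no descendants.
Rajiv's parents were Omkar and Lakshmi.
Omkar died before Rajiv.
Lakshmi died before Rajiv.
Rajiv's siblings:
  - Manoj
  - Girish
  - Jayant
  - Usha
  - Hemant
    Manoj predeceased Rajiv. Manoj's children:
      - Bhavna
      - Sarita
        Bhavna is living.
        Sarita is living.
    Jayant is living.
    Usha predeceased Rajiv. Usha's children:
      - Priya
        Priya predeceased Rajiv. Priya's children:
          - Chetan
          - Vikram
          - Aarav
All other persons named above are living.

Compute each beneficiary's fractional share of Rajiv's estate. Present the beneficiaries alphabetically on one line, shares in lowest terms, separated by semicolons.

Aarav 1/15; Bhavna 1/10; Chetan 1/15; Girish 1/5; Hemant 1/5; Jayant 1/5; Sarita 1/10; Vikram 1/15

Neither parent survives and there are no descendants, so the estate passes to Rajiv's siblings and their issue per stirpes.
The estate is divided into 5 equal shares of 1/5 among Manoj, Girish, Jayant, Usha, Hemant.
Manoj predeceased; the 1/5 allotted to Manoj's branch passes to Manoj's issue by representation.
The 1/5 is divided into 2 equal shares of 1/10 among Bhavna, Sarita.
Bhavna is living and takes 1/10.
Sarita is living and takes 1/10.
Girish is living and takes 1/5.
Jayant is living and takes 1/5.
Usha predeceased; the 1/5 allotted to Usha's branch passes to Usha's issue by representation.
Priya's line is the sole branch at this level, so the full 1/5 passes to Priya's issue by representation.
The 1/5 is divided into 3 equal shares of 1/15 among Chetan, Vikram, Aarav.
Chetan is living and takes 1/15.
Vikram is living and takes 1/15.
Aarav is living and takes 1/15.
Hemant is living and takes 1/5.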